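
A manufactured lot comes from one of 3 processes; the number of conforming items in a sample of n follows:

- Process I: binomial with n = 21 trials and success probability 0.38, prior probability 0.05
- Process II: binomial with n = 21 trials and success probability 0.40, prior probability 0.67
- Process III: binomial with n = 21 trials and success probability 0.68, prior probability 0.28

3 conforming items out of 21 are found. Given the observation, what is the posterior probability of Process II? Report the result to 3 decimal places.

0.896

The responsibility of component k is π_k f_k(x) divided by Σ_j π_j f_j(x).
Component likelihoods at x = 3 conforming items out of 21:
  p_I = C(21,3)·0.38^3·0.62^18 = 1330·0.054872·0.000183253 = 0.0133737
  p_II = C(21,3)·0.40^3·0.60^18 = 1330·0.064·0.00010156 = 0.00864478
  p_III = C(21,3)·0.68^3·0.32^18 = 1330·0.314432·1.23794e-09 = 5.177e-07
Multiply by the mixture weights:
  π_I·p_I = 0.05 × 0.0133737 = 0.000668687
  π_II·p_II = 0.67 × 0.00864478 = 0.005792
  π_III·p_III = 0.28 × 5.177e-07 = 1.44956e-07
Normaliser: 0.000668687 + 0.005792 + 1.44956e-07 = 0.00646084
Responsibility of Process II: 0.005792 / 0.00646084 ≈ 0.896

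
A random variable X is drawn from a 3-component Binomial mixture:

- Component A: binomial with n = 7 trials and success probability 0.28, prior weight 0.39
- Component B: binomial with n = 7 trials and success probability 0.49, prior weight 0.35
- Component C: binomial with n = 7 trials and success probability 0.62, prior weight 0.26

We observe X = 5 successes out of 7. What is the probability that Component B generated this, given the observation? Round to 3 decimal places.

The responsibility of component k is π_k f_k(x) divided by Σ_j π_j f_j(x).
Evaluate each component's likelihood at the observed value:
  f_A = 0.0187359
  f_B = 0.154291
  f_C = 0.277808
Multiply by the mixture weights:
  π_A·f_A = 0.39 × 0.0187359 = 0.007307
  π_B·f_B = 0.35 × 0.154291 = 0.0540018
  π_C·f_C = 0.26 × 0.277808 = 0.0722301
Normaliser: 0.007307 + 0.0540018 + 0.0722301 = 0.133539
P(Component B | x) = 0.0540018 / 0.133539 ≈ 0.404

0.404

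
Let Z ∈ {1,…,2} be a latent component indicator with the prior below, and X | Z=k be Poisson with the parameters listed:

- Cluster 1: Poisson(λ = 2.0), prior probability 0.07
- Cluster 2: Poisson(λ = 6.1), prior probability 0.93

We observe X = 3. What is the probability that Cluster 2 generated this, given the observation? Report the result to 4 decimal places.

0.8620

By Bayes' theorem, P(k | x) = π_k f_k(x) / Σ_j π_j f_j(x).
Evaluate each component's likelihood at the observed value:
  L_1 = 0.180447
  L_2 = 0.0848481
Weight by the priors:
  π_1·L_1 = 0.07 × 0.180447 = 0.0126313
  π_2·L_2 = 0.93 × 0.0848481 = 0.0789087
Normaliser: 0.0126313 + 0.0789087 = 0.09154
So the posterior for Cluster 2 is 0.0789087 / 0.09154 ≈ 0.8620.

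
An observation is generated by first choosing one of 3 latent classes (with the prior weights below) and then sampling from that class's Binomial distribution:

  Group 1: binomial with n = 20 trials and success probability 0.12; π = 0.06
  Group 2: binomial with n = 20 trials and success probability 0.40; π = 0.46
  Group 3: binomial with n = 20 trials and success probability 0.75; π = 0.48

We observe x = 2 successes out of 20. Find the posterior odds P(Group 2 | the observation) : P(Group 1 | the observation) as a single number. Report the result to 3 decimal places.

Posterior odds = (π_i f_i(x)) / (π_j f_j(x)); the normalising sum cancels.
Component likelihoods at x = 2 successes out of 20:
  L_1 = 0.274034
  L_2 = 0.00308742
  L_3 = 1.55524e-09
Odds = (0.46/0.06) × (0.00308742/0.274034) = 7.66667 × 0.0112666 ≈ 0.086

0.086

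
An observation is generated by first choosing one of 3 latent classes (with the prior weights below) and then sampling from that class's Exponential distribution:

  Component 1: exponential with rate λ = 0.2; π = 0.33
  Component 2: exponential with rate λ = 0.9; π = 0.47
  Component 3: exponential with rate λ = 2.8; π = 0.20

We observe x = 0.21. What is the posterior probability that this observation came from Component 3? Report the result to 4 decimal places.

P(component k | x) = π_k·f_k(x) / marginal(x), where marginal(x) = Σ_j π_j·f_j(x).
Component likelihoods at x = 0.21:
  f_1 = 0.191774
  f_2 = 0.745008
  f_3 = 1.55522
Prior × likelihood for each component:
  π_1·f_1 = 0.33 × 0.191774 = 0.0632854
  π_2·f_2 = 0.47 × 0.745008 = 0.350154
  π_3·f_3 = 0.20 × 1.55522 = 0.311045
Sum: 0.0632854 + 0.350154 + 0.311045 = 0.724484
P(Component 3 | x) ≈ 0.4293

0.4293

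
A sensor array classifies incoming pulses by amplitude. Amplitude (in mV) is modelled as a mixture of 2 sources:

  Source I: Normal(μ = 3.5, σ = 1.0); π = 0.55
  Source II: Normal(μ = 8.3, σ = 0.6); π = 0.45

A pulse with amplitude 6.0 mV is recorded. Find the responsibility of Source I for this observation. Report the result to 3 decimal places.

0.980

Apply Bayes' rule: the posterior for each component is proportional to its prior times its likelihood at x.
Normal densities:
  L_I = 0.0175283
  L_II = 0.000428451
Prior × likelihood for each component:
  π_I·L_I = 0.55 × 0.0175283 = 0.00964057
  π_II·L_II = 0.45 × 0.000428451 = 0.000192803
Evidence: 0.00964057 + 0.000192803 = 0.00983337
Responsibility of Source I: 0.00964057 / 0.00983337 ≈ 0.980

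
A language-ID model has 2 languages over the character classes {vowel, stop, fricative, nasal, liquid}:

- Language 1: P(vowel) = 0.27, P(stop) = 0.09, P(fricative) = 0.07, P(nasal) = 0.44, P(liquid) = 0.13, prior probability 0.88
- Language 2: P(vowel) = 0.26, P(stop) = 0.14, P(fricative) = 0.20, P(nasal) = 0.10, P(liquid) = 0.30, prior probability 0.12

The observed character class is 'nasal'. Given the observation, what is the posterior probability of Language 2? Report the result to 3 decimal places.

Apply Bayes' rule: the posterior for each component is proportional to its prior times its likelihood at x.
Categorical probabilities:
  L_1 = P(nasal | comp) = 0.44
  L_2 = P(nasal | comp) = 0.10
Prior × likelihood for each component:
  π_1·L_1 = 0.88 × 0.44 = 0.3872
  π_2·L_2 = 0.12 × 0.1 = 0.012
Evidence: 0.3872 + 0.012 = 0.3992
P(Language 2 | data) ≈ 0.030

0.030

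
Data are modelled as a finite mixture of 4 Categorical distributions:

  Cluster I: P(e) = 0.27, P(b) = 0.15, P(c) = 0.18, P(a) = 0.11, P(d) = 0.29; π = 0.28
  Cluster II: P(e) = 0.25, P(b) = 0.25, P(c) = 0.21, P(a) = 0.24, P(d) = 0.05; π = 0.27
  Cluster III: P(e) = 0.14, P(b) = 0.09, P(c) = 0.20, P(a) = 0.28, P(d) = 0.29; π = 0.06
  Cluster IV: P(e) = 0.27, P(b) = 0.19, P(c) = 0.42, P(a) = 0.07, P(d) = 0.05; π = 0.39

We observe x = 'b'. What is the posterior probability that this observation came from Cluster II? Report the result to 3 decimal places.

0.357

The responsibility of component k is π_k f_k(x) divided by Σ_j π_j f_j(x).
Evaluate each component's likelihood at the observed value:
  p_I = P(b | comp) = 0.15
  p_II = P(b | comp) = 0.25
  p_III = P(b | comp) = 0.09
  p_IV = P(b | comp) = 0.19
Prior × likelihood for each component:
  π_I·p_I = 0.28 × 0.15 = 0.042
  π_II·p_II = 0.27 × 0.25 = 0.0675
  π_III·p_III = 0.06 × 0.09 = 0.0054
  π_IV·p_IV = 0.39 × 0.19 = 0.0741
Marginal: 0.042 + 0.0675 + 0.0054 + 0.0741 = 0.189
Responsibility of Cluster II: 0.0675 / 0.189 ≈ 0.357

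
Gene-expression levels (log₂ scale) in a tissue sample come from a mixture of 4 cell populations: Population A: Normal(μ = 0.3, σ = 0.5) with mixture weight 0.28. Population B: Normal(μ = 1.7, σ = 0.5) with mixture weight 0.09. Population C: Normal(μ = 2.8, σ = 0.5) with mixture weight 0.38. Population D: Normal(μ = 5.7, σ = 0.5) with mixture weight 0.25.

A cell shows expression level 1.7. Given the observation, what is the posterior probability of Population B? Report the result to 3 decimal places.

0.696

P(component k | x) = π_k·f_k(x) / marginal(x), where marginal(x) = Σ_j π_j·f_j(x).
Normal densities:
  f_A = (1/(0.5·√(2π)))·exp(−(1.7−0.3)²/(2·0.5²)) = 0.797885·exp(-3.92000) = 0.0158309
  f_B = (1/(0.5·√(2π)))·exp(−(1.7−1.7)²/(2·0.5²)) = 0.797885·exp(-0.00000) = 0.797885
  f_C = (1/(0.5·√(2π)))·exp(−(1.7−2.8)²/(2·0.5²)) = 0.797885·exp(-2.42000) = 0.0709492
  f_D = (1/(0.5·√(2π)))·exp(−(1.7−5.7)²/(2·0.5²)) = 0.797885·exp(-32.00000) = 1.01045e-14
Unnormalised posteriors:
  π_A·f_A = 0.28 × 0.0158309 = 0.00443265
  π_B·f_B = 0.09 × 0.797885 = 0.0718096
  π_C·f_C = 0.38 × 0.0709492 = 0.0269607
  π_D·f_D = 0.25 × 1.01045e-14 = 2.52614e-15
Normaliser: 0.00443265 + 0.0718096 + 0.0269607 + 2.52614e-15 = 0.103203
So the posterior for Population B is 0.0718096 / 0.103203 ≈ 0.696.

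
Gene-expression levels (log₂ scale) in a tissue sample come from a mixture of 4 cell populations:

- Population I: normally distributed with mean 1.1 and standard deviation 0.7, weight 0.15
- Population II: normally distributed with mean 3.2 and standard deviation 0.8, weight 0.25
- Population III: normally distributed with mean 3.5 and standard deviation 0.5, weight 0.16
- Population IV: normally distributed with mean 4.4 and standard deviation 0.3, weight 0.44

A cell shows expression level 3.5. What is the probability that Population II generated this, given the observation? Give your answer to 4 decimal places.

0.4637

P(component k | x) = π_k·f_k(x) / marginal(x), where marginal(x) = Σ_j π_j·f_j(x).
Evaluate each component's likelihood at the observed value:
  f_I = (1/(0.7·√(2π)))·exp(−(3.5−1.1)²/(2·0.7²)) = 0.569918·exp(-5.87755) = 0.0015967
  f_II = (1/(0.8·√(2π)))·exp(−(3.5−3.2)²/(2·0.8²)) = 0.498678·exp(-0.07031) = 0.464819
  f_III = (1/(0.5·√(2π)))·exp(−(3.5−3.5)²/(2·0.5²)) = 0.797885·exp(-0.00000) = 0.797885
  f_IV = (1/(0.3·√(2π)))·exp(−(3.5−4.4)²/(2·0.3²)) = 1.329808·exp(-4.50000) = 0.0147728
Weight by the priors:
  π_I·f_I = 0.15 × 0.0015967 = 0.000239505
  π_II·f_II = 0.25 × 0.464819 = 0.116205
  π_III·f_III = 0.16 × 0.797885 = 0.127662
  π_IV·f_IV = 0.44 × 0.0147728 = 0.00650004
Normaliser: 0.000239505 + 0.116205 + 0.127662 + 0.00650004 = 0.250606
P(Population II | 3.5) = 0.116205 / 0.250606 ≈ 0.4637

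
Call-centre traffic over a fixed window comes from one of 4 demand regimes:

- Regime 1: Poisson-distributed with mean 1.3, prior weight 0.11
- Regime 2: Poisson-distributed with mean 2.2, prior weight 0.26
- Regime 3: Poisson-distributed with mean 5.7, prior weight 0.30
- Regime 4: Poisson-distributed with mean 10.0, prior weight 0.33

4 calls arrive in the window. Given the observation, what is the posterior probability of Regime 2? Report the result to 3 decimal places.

0.343

Apply Bayes' rule: the posterior for each component is proportional to its prior times its likelihood at x.
Evaluate each component's likelihood at the observed value:
  L_1 = 0.0324324
  L_2 = 0.108151
  L_3 = 0.147167
  L_4 = 0.0189166
Unnormalised posteriors:
  w_1·L_1 = 0.11 × 0.0324324 = 0.00356757
  w_2·L_2 = 0.26 × 0.108151 = 0.0281193
  w_3·L_3 = 0.30 × 0.147167 = 0.04415
  w_4·L_4 = 0.33 × 0.0189166 = 0.00624249
Normaliser: 0.00356757 + 0.0281193 + 0.04415 + 0.00624249 = 0.0820794
P(Regime 2 | 4 calls) = 0.0281193 / 0.0820794 ≈ 0.343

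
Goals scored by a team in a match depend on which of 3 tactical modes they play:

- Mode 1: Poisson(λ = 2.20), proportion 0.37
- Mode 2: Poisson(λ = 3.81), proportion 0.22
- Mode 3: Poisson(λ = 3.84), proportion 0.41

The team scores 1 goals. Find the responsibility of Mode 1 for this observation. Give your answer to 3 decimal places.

The responsibility of component k is w_k f_k(x) divided by Σ_j w_j f_j(x).
Poisson probabilities:
  p_1 = e^(−2.20)·2.20^1/1! = 0.243767
  p_2 = e^(−3.81)·3.81^1/1! = 0.0843846
  p_3 = e^(−3.84)·3.84^1/1! = 0.0825354
Weight by the priors:
  w_1·p_1 = 0.37 × 0.243767 = 0.0901938
  w_2·p_2 = 0.22 × 0.0843846 = 0.0185646
  w_3·p_3 = 0.41 × 0.0825354 = 0.0338395
Denominator: 0.0901938 + 0.0185646 + 0.0338395 = 0.142598
P(Mode 1 | data) = 0.0901938 / 0.142598 ≈ 0.633

0.633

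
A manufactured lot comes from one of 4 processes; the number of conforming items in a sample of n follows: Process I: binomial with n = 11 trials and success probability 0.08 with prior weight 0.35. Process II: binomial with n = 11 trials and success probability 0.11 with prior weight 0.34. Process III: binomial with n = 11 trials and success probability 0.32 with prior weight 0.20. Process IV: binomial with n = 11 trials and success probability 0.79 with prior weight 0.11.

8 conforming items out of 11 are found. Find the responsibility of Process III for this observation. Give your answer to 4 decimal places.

By Bayes' theorem, P(k | x) = w_k f_k(x) / Σ_j w_j f_j(x).
Evaluate each component's likelihood at the observed value:
  p_I = C(11,8)·0.08^8·0.92^3 = 165·1.67772e-09·0.778688 = 2.1556e-07
  p_II = C(11,8)·0.11^8·0.89^3 = 165·2.14359e-08·0.704969 = 2.49342e-06
  p_III = C(11,8)·0.32^8·0.68^3 = 165·0.000109951·0.314432 = 0.00570441
  p_IV = C(11,8)·0.79^8·0.21^3 = 165·0.151711·0.009261 = 0.231824
Prior × likelihood for each component:
  w_I·p_I = 0.35 × 2.1556e-07 = 7.54459e-08
  w_II·p_II = 0.34 × 2.49342e-06 = 8.47763e-07
  w_III·p_III = 0.20 × 0.00570441 = 0.00114088
  w_IV·p_IV = 0.11 × 0.231824 = 0.0255006
Denominator: 7.54459e-08 + 8.47763e-07 + 0.00114088 + 0.0255006 = 0.0266425
Responsibility of Process III: 0.00114088 / 0.0266425 ≈ 0.0428

0.0428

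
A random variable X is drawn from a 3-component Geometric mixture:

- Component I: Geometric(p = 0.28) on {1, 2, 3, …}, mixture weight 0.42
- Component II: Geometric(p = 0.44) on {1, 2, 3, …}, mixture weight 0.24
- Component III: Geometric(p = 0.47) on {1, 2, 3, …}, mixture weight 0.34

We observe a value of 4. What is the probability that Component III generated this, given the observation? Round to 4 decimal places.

0.2759

P(component k | x) = π_k·f_k(x) / marginal(x), where marginal(x) = Σ_j π_j·f_j(x).
Geometric probabilities:
  p_I = 0.104509
  p_II = 0.077271
  p_III = 0.0699722
Prior × likelihood for each component:
  π_I·p_I = 0.42 × 0.104509 = 0.043894
  π_II·p_II = 0.24 × 0.077271 = 0.018545
  π_III·p_III = 0.34 × 0.0699722 = 0.0237905
Denominator: 0.043894 + 0.018545 + 0.0237905 = 0.0862296
P(Component III | data) ≈ 0.2759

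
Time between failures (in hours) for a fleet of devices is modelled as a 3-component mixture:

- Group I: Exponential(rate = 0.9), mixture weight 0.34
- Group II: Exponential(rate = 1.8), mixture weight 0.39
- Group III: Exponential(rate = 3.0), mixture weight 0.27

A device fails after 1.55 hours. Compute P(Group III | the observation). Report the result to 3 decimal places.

0.061

The responsibility of component k is π_k f_k(x) divided by Σ_j π_j f_j(x).
Exponential densities:
  f_I = 0.9·e^(−0.9·1.55) = 0.9·e^(−1.3950) = 0.22305
  f_II = 1.8·e^(−1.8·1.55) = 1.8·e^(−2.7900) = 0.110558
  f_III = 3.0·e^(−3.0·1.55) = 3.0·e^(−4.6500) = 0.0286848
Multiply by the mixture weights:
  π_I·f_I = 0.34 × 0.22305 = 0.0758369
  π_II·f_II = 0.39 × 0.110558 = 0.0431177
  π_III·f_III = 0.27 × 0.0286848 = 0.0077449
Marginal: 0.0758369 + 0.0431177 + 0.0077449 = 0.126699
P(Group III | x) ≈ 0.061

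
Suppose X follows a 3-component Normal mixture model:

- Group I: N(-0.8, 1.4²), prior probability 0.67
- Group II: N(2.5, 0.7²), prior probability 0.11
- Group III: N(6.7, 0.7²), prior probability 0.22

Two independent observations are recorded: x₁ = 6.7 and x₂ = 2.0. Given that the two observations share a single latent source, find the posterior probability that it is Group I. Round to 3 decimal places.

0.909

Posterior ∝ prior × likelihood, so P(k | x) ∝ w_k f_k(x); normalise over all components.
Since both observations come from the same component, the likelihood for component k is f_k(x₁)·f_k(x₂).
  L_I = [1.67062e-07] × [0.038565] = 6.44274e-09
  L_II = [8.67983e-09] × [0.441593] = 3.83296e-09
  L_III = [0.569918] × [9.25678e-11] = 5.2756e-11
Multiply by the mixture weights:
  w_I·L_I = 0.67 × 6.44274e-09 = 4.31664e-09
  w_II·L_II = 0.11 × 3.83296e-09 = 4.21625e-10
  w_III·L_III = 0.22 × 5.2756e-11 = 1.16063e-11
Evidence: 4.31664e-09 + 4.21625e-10 + 1.16063e-11 = 4.74987e-09
P(Group I | x₁,x₂) ≈ 0.909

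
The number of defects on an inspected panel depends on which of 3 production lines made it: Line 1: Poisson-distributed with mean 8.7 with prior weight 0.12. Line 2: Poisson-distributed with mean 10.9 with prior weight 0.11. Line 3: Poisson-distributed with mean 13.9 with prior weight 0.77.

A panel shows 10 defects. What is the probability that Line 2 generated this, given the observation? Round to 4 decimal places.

0.1668

P(component k | x) = P(Z=k)·f_k(x) / marginal(x), where marginal(x) = Σ_j P(Z=j)·f_j(x).
Evaluate each component's likelihood at the observed value:
  p_1 = e^(−8.7)·8.7^10/10! = 0.114043
  p_2 = e^(−10.9)·10.9^10/10! = 0.120418
  p_3 = e^(−13.9)·13.9^10/10! = 0.0681854
Weight by the priors:
  P(Z=1)·p_1 = 0.12 × 0.114043 = 0.0136851
  P(Z=2)·p_2 = 0.11 × 0.120418 = 0.013246
  P(Z=3)·p_3 = 0.77 × 0.0681854 = 0.0525028
Normaliser: 0.0136851 + 0.013246 + 0.0525028 = 0.0794339
So the posterior for Line 2 is 0.013246 / 0.0794339 ≈ 0.1668.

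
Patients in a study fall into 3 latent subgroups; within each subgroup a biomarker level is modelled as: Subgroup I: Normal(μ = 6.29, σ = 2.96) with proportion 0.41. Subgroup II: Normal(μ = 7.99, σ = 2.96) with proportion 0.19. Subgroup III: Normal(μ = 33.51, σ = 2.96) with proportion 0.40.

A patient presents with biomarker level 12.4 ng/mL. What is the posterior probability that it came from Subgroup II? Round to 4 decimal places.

0.5625

Apply Bayes' rule: the posterior for each component is proportional to its prior times its likelihood at x.
Normal densities:
  f_I = 0.0160096
  f_II = 0.044424
  f_III = 1.21642e-12
Multiply by the mixture weights:
  π_I·f_I = 0.41 × 0.0160096 = 0.00656394
  π_II·f_II = 0.19 × 0.044424 = 0.00844055
  π_III·f_III = 0.40 × 1.21642e-12 = 4.8657e-13
Normaliser: 0.00656394 + 0.00844055 + 4.8657e-13 = 0.0150045
Responsibility of Subgroup II: 0.00844055 / 0.0150045 ≈ 0.5625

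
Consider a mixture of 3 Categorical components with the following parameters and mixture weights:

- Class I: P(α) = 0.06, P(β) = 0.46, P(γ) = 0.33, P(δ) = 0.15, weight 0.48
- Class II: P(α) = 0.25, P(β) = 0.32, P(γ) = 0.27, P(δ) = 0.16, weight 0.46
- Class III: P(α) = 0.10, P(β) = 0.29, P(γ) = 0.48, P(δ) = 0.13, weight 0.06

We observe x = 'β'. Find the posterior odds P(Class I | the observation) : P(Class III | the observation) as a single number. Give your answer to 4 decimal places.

The posterior odds equal the prior odds times the likelihood ratio: (π_i/π_j)·(f_i(x)/f_j(x)).
Evaluate each component's likelihood at the observed value:
  p_I = P(β | comp) = 0.46
  p_II = P(β | comp) = 0.32
  p_III = P(β | comp) = 0.29
0.2208 / 0.0174 ≈ 12.6897

12.6897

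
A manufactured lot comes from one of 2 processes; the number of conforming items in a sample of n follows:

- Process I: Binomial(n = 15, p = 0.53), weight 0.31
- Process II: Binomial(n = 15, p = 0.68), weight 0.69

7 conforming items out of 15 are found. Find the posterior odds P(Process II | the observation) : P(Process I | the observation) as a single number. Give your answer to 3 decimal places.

0.588

Posterior odds = (P(Z=i) f_i(x)) / (P(Z=j) f_j(x)); the normalising sum cancels.
Binomial probabilities:
  f_I = C(15,7)·0.53^7·0.47^8 = 6435·0.0117471·0.00238113 = 0.179996
  f_II = C(15,7)·0.68^7·0.32^8 = 6435·0.0672299·0.000109951 = 0.0475675
Posterior odds = (P(Z=II)·f_II) / (P(Z=I)·f_I) = (0.69·0.0475675) / (0.31·0.179996) = 0.0328216 / 0.0557987 ≈ 0.588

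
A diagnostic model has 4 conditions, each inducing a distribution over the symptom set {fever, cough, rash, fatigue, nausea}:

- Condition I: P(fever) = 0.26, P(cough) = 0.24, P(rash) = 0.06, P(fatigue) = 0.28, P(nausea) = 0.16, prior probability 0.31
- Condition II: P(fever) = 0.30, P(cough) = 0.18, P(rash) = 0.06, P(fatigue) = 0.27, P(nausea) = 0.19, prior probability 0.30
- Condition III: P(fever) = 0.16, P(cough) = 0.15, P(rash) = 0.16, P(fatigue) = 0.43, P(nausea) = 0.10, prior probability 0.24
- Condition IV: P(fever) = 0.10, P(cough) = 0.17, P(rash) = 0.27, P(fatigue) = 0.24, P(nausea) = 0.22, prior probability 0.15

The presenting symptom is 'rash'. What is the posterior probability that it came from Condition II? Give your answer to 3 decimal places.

Apply Bayes' rule: the posterior for each component is proportional to its prior times its likelihood at x.
Categorical probabilities:
  L_I = P(rash | comp) = 0.06
  L_II = P(rash | comp) = 0.06
  L_III = P(rash | comp) = 0.16
  L_IV = P(rash | comp) = 0.27
Weight by the priors:
  π_I·L_I = 0.31 × 0.06 = 0.0186
  π_II·L_II = 0.30 × 0.06 = 0.018
  π_III·L_III = 0.24 × 0.16 = 0.0384
  π_IV·L_IV = 0.15 × 0.27 = 0.0405
Denominator: 0.0186 + 0.018 + 0.0384 + 0.0405 = 0.1155
So the posterior for Condition II is 0.018 / 0.1155 ≈ 0.156.

0.156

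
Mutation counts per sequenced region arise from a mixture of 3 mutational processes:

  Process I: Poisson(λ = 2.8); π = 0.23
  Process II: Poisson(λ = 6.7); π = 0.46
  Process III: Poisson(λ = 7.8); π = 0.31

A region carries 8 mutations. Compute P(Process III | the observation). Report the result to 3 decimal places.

Posterior ∝ prior × likelihood, so P(k | x) ∝ P(Z=k) f_k(x); normalise over all components.
Poisson probabilities:
  p_I = e^(−2.8)·2.8^8/8! = 0.00569796
  p_II = e^(−6.7)·6.7^8/8! = 0.123967
  p_III = e^(−7.8)·7.8^8/8! = 0.139232
Unnormalised posteriors:
  P(Z=I)·p_I = 0.23 × 0.00569796 = 0.00131053
  P(Z=II)·p_II = 0.46 × 0.123967 = 0.0570247
  P(Z=III)·p_III = 0.31 × 0.139232 = 0.0431619
Marginal: 0.00131053 + 0.0570247 + 0.0431619 = 0.101497
So the posterior for Process III is 0.0431619 / 0.101497 ≈ 0.425.

0.425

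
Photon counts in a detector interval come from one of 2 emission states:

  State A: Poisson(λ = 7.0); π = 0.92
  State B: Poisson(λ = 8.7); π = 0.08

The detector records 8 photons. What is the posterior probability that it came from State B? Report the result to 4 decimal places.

0.0829

P(component k | x) = P(Z=k)·f_k(x) / marginal(x), where marginal(x) = Σ_j P(Z=j)·f_j(x).
Evaluate each component's likelihood at the observed value:
  p_A = 0.130377
  p_B = 0.135604
Unnormalised posteriors:
  P(Z=A)·p_A = 0.92 × 0.130377 = 0.119947
  P(Z=B)·p_B = 0.08 × 0.135604 = 0.0108483
Denominator: 0.119947 + 0.0108483 = 0.130796
P(State B | 8 photons) ≈ 0.0829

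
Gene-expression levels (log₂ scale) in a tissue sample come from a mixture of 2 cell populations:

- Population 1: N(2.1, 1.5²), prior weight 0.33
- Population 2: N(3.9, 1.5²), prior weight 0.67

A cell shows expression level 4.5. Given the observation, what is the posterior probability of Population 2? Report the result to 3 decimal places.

P(component k | x) = π_k·f_k(x) / marginal(x), where marginal(x) = Σ_j π_j·f_j(x).
Evaluate each component's likelihood at the observed value:
  p_1 = 0.0739472
  p_2 = 0.245513
Multiply by the mixture weights:
  π_1·p_1 = 0.33 × 0.0739472 = 0.0244026
  π_2·p_2 = 0.67 × 0.245513 = 0.164494
Normaliser: 0.0244026 + 0.164494 = 0.188897
P(Population 2 | data) = 0.164494 / 0.188897 ≈ 0.871

0.871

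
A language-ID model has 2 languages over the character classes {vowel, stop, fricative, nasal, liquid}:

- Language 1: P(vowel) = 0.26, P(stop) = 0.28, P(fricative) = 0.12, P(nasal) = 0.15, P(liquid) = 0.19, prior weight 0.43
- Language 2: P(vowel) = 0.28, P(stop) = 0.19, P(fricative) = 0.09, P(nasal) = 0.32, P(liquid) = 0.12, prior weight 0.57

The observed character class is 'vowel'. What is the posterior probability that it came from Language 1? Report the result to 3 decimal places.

Posterior ∝ prior × likelihood, so P(k | x) ∝ π_k f_k(x); normalise over all components.
Evaluate each component's likelihood at the observed value:
  L_1 = P(vowel | comp) = 0.26
  L_2 = P(vowel | comp) = 0.28
Multiply by the mixture weights:
  π_1·L_1 = 0.43 × 0.26 = 0.1118
  π_2·L_2 = 0.57 × 0.28 = 0.1596
Normaliser: 0.1118 + 0.1596 = 0.2714
So the posterior for Language 1 is 0.1118 / 0.2714 ≈ 0.412.

0.412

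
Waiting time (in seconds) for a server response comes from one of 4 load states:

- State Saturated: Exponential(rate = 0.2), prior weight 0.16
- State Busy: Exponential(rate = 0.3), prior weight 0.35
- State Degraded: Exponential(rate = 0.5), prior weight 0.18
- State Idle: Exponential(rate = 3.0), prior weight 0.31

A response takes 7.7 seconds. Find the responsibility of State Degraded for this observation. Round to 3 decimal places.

The responsibility of component k is P(Z=k) f_k(x) divided by Σ_j P(Z=j) f_j(x).
Exponential densities:
  L_Saturated = 0.2·e^(−0.2·7.7) = 0.2·e^(−1.5400) = 0.0428762
  L_Busy = 0.3·e^(−0.3·7.7) = 0.3·e^(−2.3100) = 0.0297784
  L_Degraded = 0.5·e^(−0.5·7.7) = 0.5·e^(−3.8500) = 0.0106399
  L_Idle = 3.0·e^(−3.0·7.7) = 3.0·e^(−23.1000) = 2.7856e-10
Unnormalised posteriors:
  P(Z=Saturated)·L_Saturated = 0.16 × 0.0428762 = 0.0068602
  P(Z=Busy)·L_Busy = 0.35 × 0.0297784 = 0.0104224
  P(Z=Degraded)·L_Degraded = 0.18 × 0.0106399 = 0.00191518
  P(Z=Idle)·L_Idle = 0.31 × 2.7856e-10 = 8.63536e-11
Denominator: 0.0068602 + 0.0104224 + 0.00191518 + 8.63536e-11 = 0.0191978
P(State Degraded | data) ≈ 0.100

0.100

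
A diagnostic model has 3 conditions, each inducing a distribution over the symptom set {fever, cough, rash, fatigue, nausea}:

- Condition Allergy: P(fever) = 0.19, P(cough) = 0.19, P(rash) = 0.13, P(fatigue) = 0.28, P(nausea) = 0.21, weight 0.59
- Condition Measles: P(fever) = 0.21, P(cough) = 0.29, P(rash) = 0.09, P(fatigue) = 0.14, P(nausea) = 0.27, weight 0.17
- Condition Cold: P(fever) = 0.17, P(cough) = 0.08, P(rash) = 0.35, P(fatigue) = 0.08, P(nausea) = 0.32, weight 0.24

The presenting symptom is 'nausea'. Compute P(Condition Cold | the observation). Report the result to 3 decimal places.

Apply Bayes' rule: the posterior for each component is proportional to its prior times its likelihood at x.
Categorical probabilities:
  L_Allergy = 0.21
  L_Measles = 0.27
  L_Cold = 0.32
Weight by the priors:
  P(Z=Allergy)·L_Allergy = 0.59 × 0.21 = 0.1239
  P(Z=Measles)·L_Measles = 0.17 × 0.27 = 0.0459
  P(Z=Cold)·L_Cold = 0.24 × 0.32 = 0.0768
Evidence: 0.1239 + 0.0459 + 0.0768 = 0.2466
Responsibility of Condition Cold: 0.0768 / 0.2466 ≈ 0.311

0.311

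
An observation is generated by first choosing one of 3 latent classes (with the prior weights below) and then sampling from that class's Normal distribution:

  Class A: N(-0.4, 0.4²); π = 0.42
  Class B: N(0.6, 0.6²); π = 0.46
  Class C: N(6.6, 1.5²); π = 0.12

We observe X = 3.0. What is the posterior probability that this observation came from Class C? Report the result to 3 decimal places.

P(component k | x) = P(Z=k)·f_k(x) / marginal(x), where marginal(x) = Σ_j P(Z=j)·f_j(x).
Component likelihoods at x = 3.0:
  f_A = 2.04156e-16
  f_B = 0.00022305
  f_C = 0.0149297
Weight by the priors:
  P(Z=A)·f_A = 0.42 × 2.04156e-16 = 8.57455e-17
  P(Z=B)·f_B = 0.46 × 0.00022305 = 0.000102603
  P(Z=C)·f_C = 0.12 × 0.0149297 = 0.00179156
Marginal: 8.57455e-17 + 0.000102603 + 0.00179156 = 0.00189417
So the posterior for Class C is 0.00179156 / 0.00189417 ≈ 0.946.

0.946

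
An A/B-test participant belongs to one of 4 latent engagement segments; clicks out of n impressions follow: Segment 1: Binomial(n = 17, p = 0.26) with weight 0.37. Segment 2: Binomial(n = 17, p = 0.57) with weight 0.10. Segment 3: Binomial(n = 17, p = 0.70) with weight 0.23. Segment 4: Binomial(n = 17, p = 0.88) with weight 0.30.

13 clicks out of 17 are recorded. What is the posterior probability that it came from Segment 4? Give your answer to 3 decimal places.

0.367

Posterior ∝ prior × likelihood, so P(k | x) ∝ π_k f_k(x); normalise over all components.
Binomial probabilities:
  p_1 = C(17,13)·0.26^13·0.74^4 = 2380·2.48115e-08·0.299866 = 1.77075e-05
  p_2 = C(17,13)·0.57^13·0.43^4 = 2380·0.00067046·0.034188 = 0.0545537
  p_3 = C(17,13)·0.70^13·0.30^4 = 2380·0.0096889·0.0081 = 0.186783
  p_4 = C(17,13)·0.88^13·0.12^4 = 2380·0.189791·0.00020736 = 0.0936649
Weight by the priors:
  π_1·p_1 = 0.37 × 1.77075e-05 = 6.55178e-06
  π_2·p_2 = 0.10 × 0.0545537 = 0.00545537
  π_3·p_3 = 0.23 × 0.186783 = 0.04296
  π_4·p_4 = 0.30 × 0.0936649 = 0.0280995
Sum: 6.55178e-06 + 0.00545537 + 0.04296 + 0.0280995 = 0.0765214
P(Segment 4 | the observation) = 0.0280995 / 0.0765214 ≈ 0.367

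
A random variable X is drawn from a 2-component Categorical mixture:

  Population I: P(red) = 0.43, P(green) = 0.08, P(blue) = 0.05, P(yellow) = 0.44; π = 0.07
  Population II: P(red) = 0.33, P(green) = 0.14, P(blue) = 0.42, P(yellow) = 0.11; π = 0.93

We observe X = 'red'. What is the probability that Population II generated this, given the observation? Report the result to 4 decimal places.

0.9107

The responsibility of component k is π_k f_k(x) divided by Σ_j π_j f_j(x).
Categorical probabilities:
  p_I = P(red | comp) = 0.43
  p_II = P(red | comp) = 0.33
Weight by the priors:
  π_I·p_I = 0.07 × 0.43 = 0.0301
  π_II·p_II = 0.93 × 0.33 = 0.3069
Denominator: 0.0301 + 0.3069 = 0.337
P(Population II | the observation) = 0.3069 / 0.337 ≈ 0.9107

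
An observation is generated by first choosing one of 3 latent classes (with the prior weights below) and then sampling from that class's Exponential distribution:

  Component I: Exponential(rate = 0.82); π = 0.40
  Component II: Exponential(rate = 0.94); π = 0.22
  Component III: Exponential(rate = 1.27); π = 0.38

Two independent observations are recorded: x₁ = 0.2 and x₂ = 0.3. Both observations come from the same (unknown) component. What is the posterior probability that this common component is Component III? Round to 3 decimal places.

P(component k | x) = π_k·f_k(x) / marginal(x), where marginal(x) = Σ_j π_j·f_j(x).
Since both observations come from the same component, the likelihood for component k is f_k(x₁)·f_k(x₂).
  p_I = [0.82·e^(−0.82·0.2) = 0.82·e^(−0.1640) = 0.695968] × [0.641176] = 0.446238
  p_II = [0.94·e^(−0.94·0.2) = 0.94·e^(−0.1880) = 0.778898] × [0.709017] = 0.552252
  p_III = [1.27·e^(−1.27·0.2) = 1.27·e^(−0.2540) = 0.985129] × [0.867636] = 0.854733
Unnormalised posteriors:
  π_I·p_I = 0.40 × 0.446238 = 0.178495
  π_II·p_II = 0.22 × 0.552252 = 0.121495
  π_III·p_III = 0.38 × 0.854733 = 0.324799
Sum: 0.178495 + 0.121495 + 0.324799 = 0.624789
P(Component III | x) = 0.324799 / 0.624789 ≈ 0.520

0.520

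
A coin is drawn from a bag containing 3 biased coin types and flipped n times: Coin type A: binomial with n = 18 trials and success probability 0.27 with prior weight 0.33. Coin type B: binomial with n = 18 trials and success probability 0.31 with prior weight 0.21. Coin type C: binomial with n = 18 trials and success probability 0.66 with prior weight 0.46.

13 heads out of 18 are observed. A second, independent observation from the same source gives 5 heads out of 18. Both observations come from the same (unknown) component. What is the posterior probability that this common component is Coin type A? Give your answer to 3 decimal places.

0.055

Apply Bayes' rule: the posterior for each component is proportional to its prior times its likelihood at x.
Since both observations come from the same component, the likelihood for component k is f_k(x₁)·f_k(x₂).
  L_A = [7.19818e-05] × [0.20554] = 1.47951e-05
  L_B = [0.00032721] × [0.197118] = 6.4499e-05
  L_C = [0.175528] × [0.000870613] = 0.000152817
Multiply by the mixture weights:
  P(Z=A)·L_A = 0.33 × 1.47951e-05 = 4.88239e-06
  P(Z=B)·L_B = 0.21 × 6.4499e-05 = 1.35448e-05
  P(Z=C)·L_C = 0.46 × 0.000152817 = 7.02956e-05
Evidence: 4.88239e-06 + 1.35448e-05 + 7.02956e-05 = 8.87228e-05
P(Coin type A | x₁,x₂) ≈ 0.055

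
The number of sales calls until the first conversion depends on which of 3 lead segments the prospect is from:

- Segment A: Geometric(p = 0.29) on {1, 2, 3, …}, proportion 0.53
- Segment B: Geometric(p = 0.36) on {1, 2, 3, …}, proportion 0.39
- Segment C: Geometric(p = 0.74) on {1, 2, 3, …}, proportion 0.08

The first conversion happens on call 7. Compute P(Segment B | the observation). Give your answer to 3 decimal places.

Apply Bayes' rule: the posterior for each component is proportional to its prior times its likelihood at x.
Evaluate each component's likelihood at the observed value:
  p_A = 0.0371491
  p_B = 0.024739
  p_C = 0.000228598
Multiply by the mixture weights:
  π_A·p_A = 0.53 × 0.0371491 = 0.019689
  π_B·p_B = 0.39 × 0.024739 = 0.00964821
  π_C·p_C = 0.08 × 0.000228598 = 1.82878e-05
Evidence: 0.019689 + 0.00964821 + 1.82878e-05 = 0.0293555
So the posterior for Segment B is 0.00964821 / 0.0293555 ≈ 0.329.

0.329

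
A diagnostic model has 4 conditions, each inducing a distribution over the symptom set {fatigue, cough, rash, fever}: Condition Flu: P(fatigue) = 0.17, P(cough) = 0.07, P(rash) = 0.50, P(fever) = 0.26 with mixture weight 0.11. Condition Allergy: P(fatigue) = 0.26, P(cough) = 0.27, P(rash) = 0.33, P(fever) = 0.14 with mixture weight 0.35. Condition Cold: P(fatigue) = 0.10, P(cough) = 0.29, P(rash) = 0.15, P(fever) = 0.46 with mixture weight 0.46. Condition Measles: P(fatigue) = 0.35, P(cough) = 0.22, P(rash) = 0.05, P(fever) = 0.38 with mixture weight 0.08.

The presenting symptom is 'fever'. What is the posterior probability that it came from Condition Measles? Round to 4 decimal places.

0.0951

By Bayes' theorem, P(k | x) = w_k f_k(x) / Σ_j w_j f_j(x).
Categorical probabilities:
  p_Flu = 0.26
  p_Allergy = 0.14
  p_Cold = 0.46
  p_Measles = 0.38
Prior × likelihood for each component:
  w_Flu·p_Flu = 0.11 × 0.26 = 0.0286
  w_Allergy·p_Allergy = 0.35 × 0.14 = 0.049
  w_Cold·p_Cold = 0.46 × 0.46 = 0.2116
  w_Measles·p_Measles = 0.08 × 0.38 = 0.0304
Marginal: 0.0286 + 0.049 + 0.2116 + 0.0304 = 0.3196
P(Condition Measles | 'fever') = 0.0304 / 0.3196 ≈ 0.0951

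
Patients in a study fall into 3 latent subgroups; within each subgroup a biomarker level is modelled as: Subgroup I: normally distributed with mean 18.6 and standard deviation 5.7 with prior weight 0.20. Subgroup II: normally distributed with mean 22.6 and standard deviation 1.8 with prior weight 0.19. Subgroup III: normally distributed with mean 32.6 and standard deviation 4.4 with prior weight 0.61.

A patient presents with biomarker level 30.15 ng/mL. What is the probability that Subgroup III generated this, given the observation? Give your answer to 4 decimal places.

0.9633

The responsibility of component k is P(Z=k) f_k(x) divided by Σ_j P(Z=j) f_j(x).
Normal densities:
  p_I = (1/(5.7·√(2π)))·exp(−(30.15−18.6)²/(2·5.7²)) = 0.069990·exp(-2.05298) = 0.00898335
  p_II = (1/(1.8·√(2π)))·exp(−(30.15−22.6)²/(2·1.8²)) = 0.221635·exp(-8.79668) = 3.35187e-05
  p_III = (1/(4.4·√(2π)))·exp(−(30.15−32.6)²/(2·4.4²)) = 0.090669·exp(-0.15502) = 0.0776482
Multiply by the mixture weights:
  P(Z=I)·p_I = 0.20 × 0.00898335 = 0.00179667
  P(Z=II)·p_II = 0.19 × 3.35187e-05 = 6.36855e-06
  P(Z=III)·p_III = 0.61 × 0.0776482 = 0.0473654
Sum: 0.00179667 + 6.36855e-06 + 0.0473654 = 0.0491685
P(Subgroup III | the observation) = 0.0473654 / 0.0491685 ≈ 0.9633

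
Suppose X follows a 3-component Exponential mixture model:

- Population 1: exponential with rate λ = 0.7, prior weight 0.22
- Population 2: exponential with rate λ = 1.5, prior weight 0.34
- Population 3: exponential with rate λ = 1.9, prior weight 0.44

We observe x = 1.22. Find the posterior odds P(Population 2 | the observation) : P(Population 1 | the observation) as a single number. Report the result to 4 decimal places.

Since P(k|x) ∝ π_k f_k(x), the posterior odds are π_i f_i(x) / (π_j f_j(x)).
Exponential densities:
  f_1 = 0.297996
  f_2 = 0.24062
  f_3 = 0.187094
0.0818109 / 0.0655591 ≈ 1.2479

1.2479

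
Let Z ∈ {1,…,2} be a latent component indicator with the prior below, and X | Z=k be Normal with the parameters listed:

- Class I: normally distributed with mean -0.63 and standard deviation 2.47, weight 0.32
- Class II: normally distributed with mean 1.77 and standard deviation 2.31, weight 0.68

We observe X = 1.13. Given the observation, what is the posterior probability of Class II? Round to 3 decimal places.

By Bayes' theorem, P(k | x) = P(Z=k) f_k(x) / Σ_j P(Z=j) f_j(x).
Component likelihoods at x = 1.13:
  f_I = 0.125303
  f_II = 0.1662
Weight by the priors:
  P(Z=I)·f_I = 0.32 × 0.125303 = 0.0400969
  P(Z=II)·f_II = 0.68 × 0.1662 = 0.113016
Denominator: 0.0400969 + 0.113016 = 0.153113
P(Class II | x) ≈ 0.738

0.738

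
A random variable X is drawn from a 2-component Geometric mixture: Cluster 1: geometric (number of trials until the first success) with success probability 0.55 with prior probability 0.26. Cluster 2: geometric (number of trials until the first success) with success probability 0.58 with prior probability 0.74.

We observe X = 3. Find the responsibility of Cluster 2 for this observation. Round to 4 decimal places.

0.7233

Posterior ∝ prior × likelihood, so P(k | x) ∝ π_k f_k(x); normalise over all components.
Geometric probabilities:
  f_1 = 0.111375
  f_2 = 0.102312
Unnormalised posteriors:
  π_1·f_1 = 0.26 × 0.111375 = 0.0289575
  π_2·f_2 = 0.74 × 0.102312 = 0.0757109
Marginal: 0.0289575 + 0.0757109 = 0.104668
P(Cluster 2 | 3) = 0.0757109 / 0.104668 ≈ 0.7233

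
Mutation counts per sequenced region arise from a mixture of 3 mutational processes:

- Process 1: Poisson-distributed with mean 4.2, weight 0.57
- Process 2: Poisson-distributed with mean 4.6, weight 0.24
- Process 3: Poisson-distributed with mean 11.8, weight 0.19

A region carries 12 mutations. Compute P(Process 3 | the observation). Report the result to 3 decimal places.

The responsibility of component k is P(Z=k) f_k(x) divided by Σ_j P(Z=j) f_j(x).
Component likelihoods at x = 12 mutations:
  p_1 = e^(−4.2)·4.2^12/12! = 0.00094323
  p_2 = e^(−4.6)·4.6^12/12! = 0.00188366
  p_3 = e^(−11.8)·11.8^12/12! = 0.114175
Unnormalised posteriors:
  P(Z=1)·p_1 = 0.57 × 0.00094323 = 0.000537641
  P(Z=2)·p_2 = 0.24 × 0.00188366 = 0.000452078
  P(Z=3)·p_3 = 0.19 × 0.114175 = 0.0216933
Denominator: 0.000537641 + 0.000452078 + 0.0216933 = 0.022683
P(Process 3 | x) ≈ 0.956

0.956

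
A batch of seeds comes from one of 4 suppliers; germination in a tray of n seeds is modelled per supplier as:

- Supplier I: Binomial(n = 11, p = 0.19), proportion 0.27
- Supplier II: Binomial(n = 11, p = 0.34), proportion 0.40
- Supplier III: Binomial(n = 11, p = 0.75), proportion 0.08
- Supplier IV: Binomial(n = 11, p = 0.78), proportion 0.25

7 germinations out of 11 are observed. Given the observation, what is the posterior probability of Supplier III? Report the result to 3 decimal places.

0.225

Posterior ∝ prior × likelihood, so P(k | x) ∝ π_k f_k(x); normalise over all components.
Binomial probabilities:
  f_I = C(11,7)·0.19^7·0.81^4 = 330·8.93872e-06·0.430467 = 0.00126978
  f_II = C(11,7)·0.34^7·0.66^4 = 330·0.000525234·0.189747 = 0.0328884
  f_III = C(11,7)·0.75^7·0.25^4 = 330·0.133484·0.00390625 = 0.172069
  f_IV = C(11,7)·0.78^7·0.22^4 = 330·0.175656·0.00234256 = 0.13579
Multiply by the mixture weights:
  π_I·f_I = 0.27 × 0.00126978 = 0.000342841
  π_II·f_II = 0.40 × 0.0328884 = 0.0131553
  π_III·f_III = 0.08 × 0.172069 = 0.0137655
  π_IV·f_IV = 0.25 × 0.13579 = 0.0339474
Evidence: 0.000342841 + 0.0131553 + 0.0137655 + 0.0339474 = 0.0612111
P(Supplier III | 7 germinations out of 11) ≈ 0.225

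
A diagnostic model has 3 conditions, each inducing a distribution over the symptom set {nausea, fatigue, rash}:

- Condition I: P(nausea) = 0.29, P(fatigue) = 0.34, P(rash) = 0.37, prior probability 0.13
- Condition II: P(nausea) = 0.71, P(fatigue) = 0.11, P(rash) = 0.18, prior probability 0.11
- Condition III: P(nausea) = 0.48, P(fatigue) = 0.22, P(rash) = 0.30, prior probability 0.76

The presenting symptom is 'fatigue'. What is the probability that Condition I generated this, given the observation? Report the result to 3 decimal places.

0.198

P(component k | x) = w_k·f_k(x) / marginal(x), where marginal(x) = Σ_j w_j·f_j(x).
Component likelihoods at x = 'fatigue':
  f_I = P(fatigue | comp) = 0.34
  f_II = P(fatigue | comp) = 0.11
  f_III = P(fatigue | comp) = 0.22
Weight by the priors:
  w_I·f_I = 0.13 × 0.34 = 0.0442
  w_II·f_II = 0.11 × 0.11 = 0.0121
  w_III·f_III = 0.76 × 0.22 = 0.1672
Evidence: 0.0442 + 0.0121 + 0.1672 = 0.2235
P(Condition I | the observation) = 0.0442 / 0.2235 ≈ 0.198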